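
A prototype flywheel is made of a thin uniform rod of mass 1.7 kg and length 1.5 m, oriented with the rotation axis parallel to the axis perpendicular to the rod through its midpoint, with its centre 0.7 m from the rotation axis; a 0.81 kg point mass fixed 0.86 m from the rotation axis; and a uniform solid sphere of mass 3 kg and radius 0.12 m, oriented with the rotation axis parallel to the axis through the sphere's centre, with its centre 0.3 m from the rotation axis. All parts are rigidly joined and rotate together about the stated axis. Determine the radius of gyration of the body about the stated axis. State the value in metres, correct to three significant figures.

0.608

Thin rod: I_cm = (1/12)ML² = (1/12)(1.7)(1.5)² = 0.31875 kg m^2; centre at d = 0.7 m, so I = I_cm + Md² gives I = 0.31875 + (1.7)(0.7)² = 1.1517 kg m^2.
Point mass: I_cm = 0; centre at d = 0.86 m, so I = I_cm + Md² gives I = 0 + (0.81)(0.86)² = 0.59908 kg m^2.
Solid sphere: I_cm = (2/5)MR² = (2/5)(3)(0.12)² = 0.01728 kg m^2; centre at d = 0.3 m, so I = I_cm + Md² gives I = 0.01728 + (3)(0.3)² = 0.28728 kg m^2.
Total I = 2.0381 kg m^2; total mass M = 5.51 kg.
k = √(I/M) = √(2.0381/5.51) = 0.60819 m.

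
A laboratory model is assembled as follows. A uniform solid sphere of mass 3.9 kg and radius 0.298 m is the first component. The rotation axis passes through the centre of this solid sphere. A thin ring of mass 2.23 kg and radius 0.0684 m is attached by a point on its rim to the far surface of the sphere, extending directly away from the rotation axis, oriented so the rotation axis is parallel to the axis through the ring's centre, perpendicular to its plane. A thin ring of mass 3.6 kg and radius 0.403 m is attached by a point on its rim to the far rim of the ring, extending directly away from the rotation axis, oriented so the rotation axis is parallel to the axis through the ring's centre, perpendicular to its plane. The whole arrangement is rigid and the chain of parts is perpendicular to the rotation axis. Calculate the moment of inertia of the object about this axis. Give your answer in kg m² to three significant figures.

3.56

Solid sphere: I_cm = (2/5)MR² = (2/5)(3.9)(0.298)² = 0.13853 kg m²; axis through the centre, so I = 0.13853 kg m².
Thin ring: I_cm = MR² = (2.23)(0.0684)² = 0.010433 kg m²; centre at d = 0.298 + 0.0684 = 0.3664 m, so I = I_cm + Md² gives I = 0.010433 + (2.23)(0.3664)² = 0.30981 kg m².
Thin ring: I_cm = MR² = (3.6)(0.403)² = 0.58467 kg m²; centre at d = 0.298 + 0.0684 + 0.0684 + 0.403 = 0.8378 m, so I = I_cm + Md² gives I = 0.58467 + (3.6)(0.8378)² = 3.1115 kg m².
Total I = 0.13853 + 0.30981 + 3.1115 = 3.5599 kg m².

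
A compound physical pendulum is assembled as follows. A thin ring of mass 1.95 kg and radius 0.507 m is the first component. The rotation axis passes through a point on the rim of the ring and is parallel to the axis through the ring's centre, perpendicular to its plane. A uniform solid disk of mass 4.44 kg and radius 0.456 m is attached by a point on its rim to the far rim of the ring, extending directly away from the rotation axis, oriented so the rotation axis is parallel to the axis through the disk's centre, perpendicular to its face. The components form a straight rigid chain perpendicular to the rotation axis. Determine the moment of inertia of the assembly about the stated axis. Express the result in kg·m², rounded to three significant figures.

11.1

Thin ring: I_cm = MR² = (1.95)(0.507)² = 0.50125 kg·m²; centre at d = 0.507 m, so I = I_cm + Md² gives I = 0.50125 + (1.95)(0.507)² = 1.0025 kg·m².
Solid disk: I_cm = (1/2)MR² = (1/2)(4.44)(0.456)² = 0.46162 kg·m²; centre at d = 0.507 + 0.507 + 0.456 = 1.47 m, so I = I_cm + Md² gives I = 0.46162 + (4.44)(1.47)² = 10.056 kg·m².
Total I = 1.0025 + 10.056 = 11.059 kg·m².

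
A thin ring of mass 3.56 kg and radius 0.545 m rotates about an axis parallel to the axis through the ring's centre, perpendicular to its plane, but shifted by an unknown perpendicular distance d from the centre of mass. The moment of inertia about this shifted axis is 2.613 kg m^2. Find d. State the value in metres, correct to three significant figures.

About the centre-of-mass axis, I_cm = MR² = (3.56)(0.545)² = 1.0574 kg m^2.
Parallel axis theorem: I = I_cm + Md², so Md² = 2.613 − 1.0574 = 1.5556 kg m^2.
d = √(1.5556 / 3.56) = 0.66103 m.

0.661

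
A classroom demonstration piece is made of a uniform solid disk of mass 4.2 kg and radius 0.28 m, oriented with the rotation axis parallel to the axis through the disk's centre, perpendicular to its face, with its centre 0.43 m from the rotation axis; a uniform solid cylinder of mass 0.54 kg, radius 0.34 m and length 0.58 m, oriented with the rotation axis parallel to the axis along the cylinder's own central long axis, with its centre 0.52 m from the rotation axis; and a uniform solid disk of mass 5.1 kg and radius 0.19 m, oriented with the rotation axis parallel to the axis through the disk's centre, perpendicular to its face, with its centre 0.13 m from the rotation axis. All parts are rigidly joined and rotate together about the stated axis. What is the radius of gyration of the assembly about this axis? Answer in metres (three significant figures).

0.363

Solid disk: I_cm = (1/2)MR² = (1/2)(4.2)(0.28)² = 0.16464 kg m²; centre at d = 0.43 m, so I = I_cm + Md² gives I = 0.16464 + (4.2)(0.43)² = 0.94122 kg m².
Solid cylinder: I_cm = (1/2)MR² = (1/2)(0.54)(0.34)² = 0.031212 kg m²; centre at d = 0.52 m, so I = I_cm + Md² gives I = 0.031212 + (0.54)(0.52)² = 0.17723 kg m².
Solid disk: I_cm = (1/2)MR² = (1/2)(5.1)(0.19)² = 0.092055 kg m²; centre at d = 0.13 m, so I = I_cm + Md² gives I = 0.092055 + (5.1)(0.13)² = 0.17824 kg m².
Total I = 1.2967 kg m²; total mass M = 9.84 kg.
k = √(I/M) = √(1.2967/9.84) = 0.36301 m.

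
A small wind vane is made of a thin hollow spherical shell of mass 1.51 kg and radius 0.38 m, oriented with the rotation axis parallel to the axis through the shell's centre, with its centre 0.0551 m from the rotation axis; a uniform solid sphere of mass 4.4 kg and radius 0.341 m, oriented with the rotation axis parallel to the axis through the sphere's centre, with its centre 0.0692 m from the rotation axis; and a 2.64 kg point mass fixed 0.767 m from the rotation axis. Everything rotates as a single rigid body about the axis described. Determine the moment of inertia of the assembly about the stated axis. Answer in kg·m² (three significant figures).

Spherical shell: I_cm = (2/3)MR² = (2/3)(1.51)(0.38)² = 0.14536 kg·m²; centre at d = 0.0551 m, so the parallel axis theorem gives I = 0.14536 + (1.51)(0.0551)² = 0.14995 kg·m².
Solid sphere: I_cm = (2/5)MR² = (2/5)(4.4)(0.341)² = 0.20465 kg·m²; centre at d = 0.0692 m, so the parallel axis theorem gives I = 0.20465 + (4.4)(0.0692)² = 0.22572 kg·m².
Point mass: I_cm = 0; centre at d = 0.767 m, so the parallel axis theorem gives I = 0 + (2.64)(0.767)² = 1.5531 kg·m².
Total I = 0.14995 + 0.22572 + 1.5531 = 1.9288 kg·m².

1.93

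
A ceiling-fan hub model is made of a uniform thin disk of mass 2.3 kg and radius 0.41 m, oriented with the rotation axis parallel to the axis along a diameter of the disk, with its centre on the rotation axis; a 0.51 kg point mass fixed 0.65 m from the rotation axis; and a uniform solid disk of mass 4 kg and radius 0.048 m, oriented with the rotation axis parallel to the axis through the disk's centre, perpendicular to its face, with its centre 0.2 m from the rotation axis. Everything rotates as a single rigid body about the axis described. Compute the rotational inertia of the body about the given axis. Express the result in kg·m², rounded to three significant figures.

Thin disk: I_cm = (1/4)MR² = (1/4)(2.3)(0.41)² = 0.096657 kg·m²; axis through the centre, so I = 0.096657 kg·m².
Point mass: I_cm = 0; centre at d = 0.65 m, so I = I_cm + Md² gives I = 0 + (0.51)(0.65)² = 0.21548 kg·m².
Solid disk: I_cm = (1/2)MR² = (1/2)(4)(0.048)² = 0.004608 kg·m²; centre at d = 0.2 m, so I = I_cm + Md² gives I = 0.004608 + (4)(0.2)² = 0.16461 kg·m².
Total I = 0.096657 + 0.21548 + 0.16461 = 0.47674 kg·m².

0.477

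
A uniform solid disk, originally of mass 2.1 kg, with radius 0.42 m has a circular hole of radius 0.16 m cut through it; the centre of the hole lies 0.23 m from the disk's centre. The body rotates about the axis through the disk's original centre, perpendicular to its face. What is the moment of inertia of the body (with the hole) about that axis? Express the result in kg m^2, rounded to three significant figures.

0.165

Unpierced body about its centre: I₀ = (1/2)MR² = (1/2)(2.1)(0.42)² = 0.18522 kg m^2.
The removed disk has mass m = M·(r/R)² = (2.1)(0.16/0.42)² = 0.30476 kg (same uniform areal density).
Its moment of inertia about the rotation axis (parallel-axis theorem): I_hole = (1/2)mr² + md² = (1/2)(0.30476)(0.16)² + (0.30476)(0.23)² = 0.020023 kg m^2.
Treating the hole as negative mass, I = I₀ − I_hole = 0.18522 − 0.020023 = 0.1652 kg m^2.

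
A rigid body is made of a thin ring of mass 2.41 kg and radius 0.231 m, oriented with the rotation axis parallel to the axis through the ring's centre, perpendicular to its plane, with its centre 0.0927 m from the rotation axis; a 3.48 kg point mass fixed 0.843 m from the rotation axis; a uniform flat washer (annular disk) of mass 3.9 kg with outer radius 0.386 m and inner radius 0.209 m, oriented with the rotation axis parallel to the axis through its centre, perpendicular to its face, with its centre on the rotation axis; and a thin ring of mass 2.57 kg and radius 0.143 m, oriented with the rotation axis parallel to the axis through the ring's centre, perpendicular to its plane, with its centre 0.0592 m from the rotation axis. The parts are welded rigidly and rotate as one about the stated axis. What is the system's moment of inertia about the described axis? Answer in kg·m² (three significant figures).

Thin ring: I_cm = MR² = (2.41)(0.231)² = 0.1286 kg·m²; centre at d = 0.0927 m, so I = I_cm + Md² gives I = 0.1286 + (2.41)(0.0927)² = 0.14931 kg·m².
Point mass: I_cm = 0; centre at d = 0.843 m, so I = I_cm + Md² gives I = 0 + (3.48)(0.843)² = 2.4731 kg·m².
Annular disk: I_cm = (1/2)M(R²+r²) = (1/2)(3.9)[(0.386)² + (0.209)²] = 0.37572 kg·m²; axis through the centre, so I = 0.37572 kg·m².
Thin ring: I_cm = MR² = (2.57)(0.143)² = 0.052554 kg·m²; centre at d = 0.0592 m, so I = I_cm + Md² gives I = 0.052554 + (2.57)(0.0592)² = 0.061561 kg·m².
Total I = 0.14931 + 2.4731 + 0.37572 + 0.061561 = 3.0596 kg·m².

3.06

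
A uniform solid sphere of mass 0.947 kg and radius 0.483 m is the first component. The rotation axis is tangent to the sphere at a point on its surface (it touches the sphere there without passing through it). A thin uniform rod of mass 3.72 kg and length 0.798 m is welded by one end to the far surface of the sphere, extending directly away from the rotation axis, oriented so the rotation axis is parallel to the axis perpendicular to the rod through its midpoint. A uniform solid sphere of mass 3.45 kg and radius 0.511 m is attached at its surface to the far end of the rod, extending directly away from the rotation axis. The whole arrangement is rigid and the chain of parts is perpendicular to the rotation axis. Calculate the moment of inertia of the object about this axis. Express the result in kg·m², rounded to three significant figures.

25.7

Solid sphere: I_cm = (2/5)MR² = (2/5)(0.947)(0.483)² = 0.08837 kg·m²; centre at d = 0.483 m, so I = I_cm + Md² gives I = 0.08837 + (0.947)(0.483)² = 0.30929 kg·m².
Thin rod: I_cm = (1/12)ML² = (1/12)(3.72)(0.798)² = 0.19741 kg·m²; centre at d = 0.483 + 0.483 + 0.399 = 1.365 m, so I = I_cm + Md² gives I = 0.19741 + (3.72)(1.365)² = 7.1286 kg·m².
Solid sphere: I_cm = (2/5)MR² = (2/5)(3.45)(0.511)² = 0.36035 kg·m²; centre at d = 0.483 + 0.483 + 0.399 + 0.399 + 0.511 = 2.275 m, so I = I_cm + Md² gives I = 0.36035 + (3.45)(2.275)² = 18.216 kg·m².
Total I = 0.30929 + 7.1286 + 18.216 = 25.654 kg·m².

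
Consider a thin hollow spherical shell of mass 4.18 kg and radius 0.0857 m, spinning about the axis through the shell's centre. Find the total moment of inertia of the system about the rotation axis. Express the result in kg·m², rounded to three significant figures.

0.0205

I_cm = (2/3)MR² = (2/3)(4.18)(0.0857)² = 0.020467 kg·m²; axis through the centre, so I = 0.020467 kg·m².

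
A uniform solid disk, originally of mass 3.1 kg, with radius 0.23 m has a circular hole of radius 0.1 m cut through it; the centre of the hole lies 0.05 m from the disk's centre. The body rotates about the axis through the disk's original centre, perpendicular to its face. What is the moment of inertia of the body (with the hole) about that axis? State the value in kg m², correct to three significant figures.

0.0776

Unpierced body about its centre: I₀ = (1/2)MR² = (1/2)(3.1)(0.23)² = 0.081995 kg m².
The removed disk has mass m = M·(r/R)² = (3.1)(0.1/0.23)² = 0.58601 kg (same uniform areal density).
Its moment of inertia about the rotation axis (parallel-axis theorem): I_hole = (1/2)mr² + md² = (1/2)(0.58601)(0.1)² + (0.58601)(0.05)² = 0.0043951 kg m².
Treating the hole as negative mass, I = I₀ − I_hole = 0.081995 − 0.0043951 = 0.0776 kg m².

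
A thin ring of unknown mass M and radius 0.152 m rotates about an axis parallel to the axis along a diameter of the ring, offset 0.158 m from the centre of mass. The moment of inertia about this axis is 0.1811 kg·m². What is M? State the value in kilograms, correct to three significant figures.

4.96

I = I_cm + Md² = (1/2)MR² + Md² = M·[0.5·(0.152)² + (0.158)²] = M·0.036516.
So M = 0.1811 / 0.036516 = 4.9595 kg.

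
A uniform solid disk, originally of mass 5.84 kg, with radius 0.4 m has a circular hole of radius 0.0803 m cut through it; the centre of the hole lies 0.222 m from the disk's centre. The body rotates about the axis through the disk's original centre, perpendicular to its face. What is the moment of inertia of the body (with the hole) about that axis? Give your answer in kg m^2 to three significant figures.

Unpierced body about its centre: I₀ = (1/2)MR² = (1/2)(5.84)(0.4)² = 0.4672 kg m^2.
The removed disk has mass m = M·(r/R)² = (5.84)(0.0803/0.4)² = 0.23536 kg (same uniform areal density).
Its moment of inertia about the rotation axis (parallel-axis theorem): I_hole = (1/2)mr² + md² = (1/2)(0.23536)(0.0803)² + (0.23536)(0.222)² = 0.012358 kg m^2.
Treating the hole as negative mass, I = I₀ − I_hole = 0.4672 − 0.012358 = 0.45484 kg m^2.

0.455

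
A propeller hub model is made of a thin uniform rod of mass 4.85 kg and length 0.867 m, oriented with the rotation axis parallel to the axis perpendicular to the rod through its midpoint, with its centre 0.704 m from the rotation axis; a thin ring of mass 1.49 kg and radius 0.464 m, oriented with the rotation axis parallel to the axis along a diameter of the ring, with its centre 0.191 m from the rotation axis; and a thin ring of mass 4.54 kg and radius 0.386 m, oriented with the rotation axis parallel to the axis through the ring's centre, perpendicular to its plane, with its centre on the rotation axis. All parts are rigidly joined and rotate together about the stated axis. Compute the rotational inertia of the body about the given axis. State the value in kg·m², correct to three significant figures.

3.60

Thin rod: I_cm = (1/12)ML² = (1/12)(4.85)(0.867)² = 0.30381 kg·m²; centre at d = 0.704 m, so I = I_cm + Md² gives I = 0.30381 + (4.85)(0.704)² = 2.7075 kg·m².
Thin ring: I_cm = (1/2)MR² = (1/2)(1.49)(0.464)² = 0.1604 kg·m²; centre at d = 0.191 m, so I = I_cm + Md² gives I = 0.1604 + (1.49)(0.191)² = 0.21475 kg·m².
Thin ring: I_cm = MR² = (4.54)(0.386)² = 0.67644 kg·m²; axis through the centre, so I = 0.67644 kg·m².
Total I = 2.7075 + 0.21475 + 0.67644 = 3.5987 kg·m².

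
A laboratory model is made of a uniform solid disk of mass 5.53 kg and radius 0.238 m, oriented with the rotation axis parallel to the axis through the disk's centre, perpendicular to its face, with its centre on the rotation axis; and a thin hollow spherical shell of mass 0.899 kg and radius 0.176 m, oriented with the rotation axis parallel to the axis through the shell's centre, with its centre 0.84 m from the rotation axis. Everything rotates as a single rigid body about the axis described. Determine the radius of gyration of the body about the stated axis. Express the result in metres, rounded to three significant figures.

Solid disk: I_cm = (1/2)MR² = (1/2)(5.53)(0.238)² = 0.15662 kg m^2; axis through the centre, so I = 0.15662 kg m^2.
Spherical shell: I_cm = (2/3)MR² = (2/3)(0.899)(0.176)² = 0.018565 kg m^2; centre at d = 0.84 m, so the parallel axis theorem gives I = 0.018565 + (0.899)(0.84)² = 0.6529 kg m^2.
Total I = 0.80952 kg m^2; total mass M = 6.429 kg.
k = √(I/M) = √(0.80952/6.429) = 0.35485 m.

0.355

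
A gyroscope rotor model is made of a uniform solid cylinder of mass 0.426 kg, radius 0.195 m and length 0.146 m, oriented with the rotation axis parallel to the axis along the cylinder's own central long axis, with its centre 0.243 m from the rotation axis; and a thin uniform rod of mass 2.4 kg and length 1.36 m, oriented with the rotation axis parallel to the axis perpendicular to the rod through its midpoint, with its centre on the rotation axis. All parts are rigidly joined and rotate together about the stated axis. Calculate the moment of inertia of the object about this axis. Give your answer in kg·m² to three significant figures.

Solid cylinder: I_cm = (1/2)MR² = (1/2)(0.426)(0.195)² = 0.0080993 kg·m²; centre at d = 0.243 m, so I = I_cm + Md² gives I = 0.0080993 + (0.426)(0.243)² = 0.033254 kg·m².
Thin rod: I_cm = (1/12)ML² = (1/12)(2.4)(1.36)² = 0.36992 kg·m²; axis through the centre, so I = 0.36992 kg·m².
Total I = 0.033254 + 0.36992 = 0.40317 kg·m².

0.403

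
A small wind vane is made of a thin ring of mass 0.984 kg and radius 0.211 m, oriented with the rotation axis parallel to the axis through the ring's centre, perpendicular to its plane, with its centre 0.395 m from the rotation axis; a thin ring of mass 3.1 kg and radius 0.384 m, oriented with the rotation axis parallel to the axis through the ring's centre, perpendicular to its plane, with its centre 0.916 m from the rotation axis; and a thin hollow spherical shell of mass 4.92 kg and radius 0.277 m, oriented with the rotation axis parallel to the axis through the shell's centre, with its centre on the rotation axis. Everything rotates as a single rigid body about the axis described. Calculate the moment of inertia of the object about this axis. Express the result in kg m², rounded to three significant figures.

3.51

Thin ring: I_cm = MR² = (0.984)(0.211)² = 0.043809 kg m²; centre at d = 0.395 m, so the parallel axis theorem gives I = 0.043809 + (0.984)(0.395)² = 0.19734 kg m².
Thin ring: I_cm = MR² = (3.1)(0.384)² = 0.45711 kg m²; centre at d = 0.916 m, so the parallel axis theorem gives I = 0.45711 + (3.1)(0.916)² = 3.0582 kg m².
Spherical shell: I_cm = (2/3)MR² = (2/3)(4.92)(0.277)² = 0.25167 kg m²; axis through the centre, so I = 0.25167 kg m².
Total I = 0.19734 + 3.0582 + 0.25167 = 3.5072 kg m².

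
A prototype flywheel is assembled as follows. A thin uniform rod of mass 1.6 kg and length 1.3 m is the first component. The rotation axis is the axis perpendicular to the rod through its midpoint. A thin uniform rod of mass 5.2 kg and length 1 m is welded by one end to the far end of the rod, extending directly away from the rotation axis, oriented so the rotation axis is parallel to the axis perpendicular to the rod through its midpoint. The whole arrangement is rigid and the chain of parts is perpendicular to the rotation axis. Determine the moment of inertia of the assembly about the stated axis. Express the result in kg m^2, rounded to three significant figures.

7.54

Thin rod: I_cm = (1/12)ML² = (1/12)(1.6)(1.3)² = 0.22533 kg m^2; axis through the centre, so I = 0.22533 kg m^2.
Thin rod: I_cm = (1/12)ML² = (1/12)(5.2)(1)² = 0.43333 kg m^2; centre at d = 0.65 + 0.5 = 1.15 m, so the parallel axis theorem gives I = 0.43333 + (5.2)(1.15)² = 7.3103 kg m^2.
Total I = 0.22533 + 7.3103 = 7.5357 kg m^2.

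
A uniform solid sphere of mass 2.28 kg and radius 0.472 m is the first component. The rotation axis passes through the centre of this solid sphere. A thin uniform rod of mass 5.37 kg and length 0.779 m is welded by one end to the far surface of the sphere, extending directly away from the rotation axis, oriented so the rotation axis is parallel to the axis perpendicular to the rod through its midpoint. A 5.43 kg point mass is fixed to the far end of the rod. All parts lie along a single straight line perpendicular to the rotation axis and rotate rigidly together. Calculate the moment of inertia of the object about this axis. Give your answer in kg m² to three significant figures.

13.0

Solid sphere: I_cm = (2/5)MR² = (2/5)(2.28)(0.472)² = 0.20318 kg m²; axis through the centre, so I = 0.20318 kg m².
Thin rod: I_cm = (1/12)ML² = (1/12)(5.37)(0.779)² = 0.27156 kg m²; centre at d = 0.472 + 0.3895 = 0.8615 m, so I = I_cm + Md² gives I = 0.27156 + (5.37)(0.8615)² = 4.2571 kg m².
Point mass: I_cm = 0; centre at d = 0.472 + 0.3895 + 0.3895 = 1.251 m, so I = I_cm + Md² gives I = 0 + (5.43)(1.251)² = 8.498 kg m².
Total I = 0.20318 + 4.2571 + 8.498 = 12.958 kg m².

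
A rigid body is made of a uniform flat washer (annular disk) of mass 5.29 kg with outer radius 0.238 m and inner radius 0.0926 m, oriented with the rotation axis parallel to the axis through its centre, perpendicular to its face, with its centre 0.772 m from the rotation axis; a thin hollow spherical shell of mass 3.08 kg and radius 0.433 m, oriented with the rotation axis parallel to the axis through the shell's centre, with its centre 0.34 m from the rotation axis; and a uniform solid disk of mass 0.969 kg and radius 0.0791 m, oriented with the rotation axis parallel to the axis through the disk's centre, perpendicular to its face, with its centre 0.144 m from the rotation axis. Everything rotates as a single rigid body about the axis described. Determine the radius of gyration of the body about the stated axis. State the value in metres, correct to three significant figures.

0.662

Annular disk: I_cm = (1/2)M(R²+r²) = (1/2)(5.29)[(0.238)² + (0.0926)²] = 0.1725 kg m²; centre at d = 0.772 m, so I = I_cm + Md² gives I = 0.1725 + (5.29)(0.772)² = 3.3253 kg m².
Spherical shell: I_cm = (2/3)MR² = (2/3)(3.08)(0.433)² = 0.38498 kg m²; centre at d = 0.34 m, so I = I_cm + Md² gives I = 0.38498 + (3.08)(0.34)² = 0.74103 kg m².
Solid disk: I_cm = (1/2)MR² = (1/2)(0.969)(0.0791)² = 0.0030314 kg m²; centre at d = 0.144 m, so I = I_cm + Md² gives I = 0.0030314 + (0.969)(0.144)² = 0.023125 kg m².
Total I = 4.0894 kg m²; total mass M = 9.339 kg.
k = √(I/M) = √(4.0894/9.339) = 0.66173 m.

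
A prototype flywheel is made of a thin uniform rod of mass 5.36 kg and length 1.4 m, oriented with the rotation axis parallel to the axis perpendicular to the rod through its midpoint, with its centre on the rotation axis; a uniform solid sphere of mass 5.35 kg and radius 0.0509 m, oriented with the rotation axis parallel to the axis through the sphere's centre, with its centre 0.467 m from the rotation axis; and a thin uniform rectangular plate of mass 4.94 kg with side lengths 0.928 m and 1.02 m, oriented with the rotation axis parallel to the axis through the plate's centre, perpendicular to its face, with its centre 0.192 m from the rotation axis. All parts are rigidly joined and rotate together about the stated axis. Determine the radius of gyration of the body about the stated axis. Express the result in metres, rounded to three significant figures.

0.439

Thin rod: I_cm = (1/12)ML² = (1/12)(5.36)(1.4)² = 0.87547 kg m^2; axis through the centre, so I = 0.87547 kg m^2.
Solid sphere: I_cm = (2/5)MR² = (2/5)(5.35)(0.0509)² = 0.0055443 kg m^2; centre at d = 0.467 m, so I = I_cm + Md² gives I = 0.0055443 + (5.35)(0.467)² = 1.1723 kg m^2.
Rectangular plate: I_cm = (1/12)M(a²+b²) = (1/12)(4.94)[(0.928)² + (1.02)²] = 0.78282 kg m^2; centre at d = 0.192 m, so I = I_cm + Md² gives I = 0.78282 + (4.94)(0.192)² = 0.96493 kg m^2.
Total I = 3.0127 kg m^2; total mass M = 15.65 kg.
k = √(I/M) = √(3.0127/15.65) = 0.43875 m.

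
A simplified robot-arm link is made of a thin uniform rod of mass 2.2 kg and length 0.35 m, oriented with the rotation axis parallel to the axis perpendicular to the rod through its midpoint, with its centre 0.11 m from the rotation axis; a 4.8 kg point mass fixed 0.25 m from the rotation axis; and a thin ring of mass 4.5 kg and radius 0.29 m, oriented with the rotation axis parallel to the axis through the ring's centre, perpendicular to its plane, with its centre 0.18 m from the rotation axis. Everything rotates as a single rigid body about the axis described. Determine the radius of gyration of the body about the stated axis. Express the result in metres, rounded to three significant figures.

Thin rod: I_cm = (1/12)ML² = (1/12)(2.2)(0.35)² = 0.022458 kg·m²; centre at d = 0.11 m, so the parallel axis theorem gives I = 0.022458 + (2.2)(0.11)² = 0.049078 kg·m².
Point mass: I_cm = 0; centre at d = 0.25 m, so the parallel axis theorem gives I = 0 + (4.8)(0.25)² = 0.3 kg·m².
Thin ring: I_cm = MR² = (4.5)(0.29)² = 0.37845 kg·m²; centre at d = 0.18 m, so the parallel axis theorem gives I = 0.37845 + (4.5)(0.18)² = 0.52425 kg·m².
Total I = 0.87333 kg·m²; total mass M = 11.5 kg.
k = √(I/M) = √(0.87333/11.5) = 0.27558 m.

0.276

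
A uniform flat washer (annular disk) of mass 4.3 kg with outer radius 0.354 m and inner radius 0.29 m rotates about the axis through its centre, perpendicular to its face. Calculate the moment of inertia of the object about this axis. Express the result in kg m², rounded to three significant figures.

I_cm = (1/2)M(R²+r²) = (1/2)(4.3)[(0.354)² + (0.29)²] = 0.45024 kg m²; axis through the centre, so I = 0.45024 kg m².

0.450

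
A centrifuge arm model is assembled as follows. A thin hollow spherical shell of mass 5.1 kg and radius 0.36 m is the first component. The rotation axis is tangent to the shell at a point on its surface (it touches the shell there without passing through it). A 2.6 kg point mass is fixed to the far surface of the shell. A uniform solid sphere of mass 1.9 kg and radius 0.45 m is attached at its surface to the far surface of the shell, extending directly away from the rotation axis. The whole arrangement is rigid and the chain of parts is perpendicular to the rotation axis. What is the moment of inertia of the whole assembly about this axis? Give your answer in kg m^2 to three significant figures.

5.20

Spherical shell: I_cm = (2/3)MR² = (2/3)(5.1)(0.36)² = 0.44064 kg m^2; centre at d = 0.36 m, so the parallel axis theorem gives I = 0.44064 + (5.1)(0.36)² = 1.1016 kg m^2.
Point mass: I_cm = 0; centre at d = 0.36 + 0.36 = 0.72 m, so the parallel axis theorem gives I = 0 + (2.6)(0.72)² = 1.3478 kg m^2.
Solid sphere: I_cm = (2/5)MR² = (2/5)(1.9)(0.45)² = 0.1539 kg m^2; centre at d = 0.36 + 0.36 + 0.45 = 1.17 m, so the parallel axis theorem gives I = 0.1539 + (1.9)(1.17)² = 2.7548 kg m^2.
Total I = 1.1016 + 1.3478 + 2.7548 = 5.2042 kg m^2.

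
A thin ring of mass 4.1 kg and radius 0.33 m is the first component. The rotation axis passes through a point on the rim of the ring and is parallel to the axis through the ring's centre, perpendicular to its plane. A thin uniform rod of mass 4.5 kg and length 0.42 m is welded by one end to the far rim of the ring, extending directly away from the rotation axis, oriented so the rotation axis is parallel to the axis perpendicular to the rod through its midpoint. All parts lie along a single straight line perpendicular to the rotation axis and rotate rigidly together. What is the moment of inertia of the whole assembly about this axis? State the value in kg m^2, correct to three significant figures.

4.37

Thin ring: I_cm = MR² = (4.1)(0.33)² = 0.44649 kg m^2; centre at d = 0.33 m, so the parallel axis theorem gives I = 0.44649 + (4.1)(0.33)² = 0.89298 kg m^2.
Thin rod: I_cm = (1/12)ML² = (1/12)(4.5)(0.42)² = 0.06615 kg m^2; centre at d = 0.33 + 0.33 + 0.21 = 0.87 m, so the parallel axis theorem gives I = 0.06615 + (4.5)(0.87)² = 3.4722 kg m^2.
Total I = 0.89298 + 3.4722 = 4.3652 kg m^2.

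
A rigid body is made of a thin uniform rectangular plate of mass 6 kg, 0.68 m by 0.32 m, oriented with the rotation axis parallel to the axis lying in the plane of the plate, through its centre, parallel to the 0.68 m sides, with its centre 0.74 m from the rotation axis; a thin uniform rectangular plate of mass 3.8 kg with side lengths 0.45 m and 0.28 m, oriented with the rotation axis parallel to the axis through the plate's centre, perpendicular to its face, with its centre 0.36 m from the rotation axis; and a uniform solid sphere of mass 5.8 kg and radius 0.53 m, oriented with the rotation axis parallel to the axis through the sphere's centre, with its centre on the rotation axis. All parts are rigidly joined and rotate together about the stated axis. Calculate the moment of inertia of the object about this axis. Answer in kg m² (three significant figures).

Rectangular plate: I_cm = (1/12)Mb² = (1/12)(6)(0.32)² = 0.0512 kg m²; centre at d = 0.74 m, so I = I_cm + Md² gives I = 0.0512 + (6)(0.74)² = 3.3368 kg m².
Rectangular plate: I_cm = (1/12)M(a²+b²) = (1/12)(3.8)[(0.45)² + (0.28)²] = 0.088952 kg m²; centre at d = 0.36 m, so I = I_cm + Md² gives I = 0.088952 + (3.8)(0.36)² = 0.58143 kg m².
Solid sphere: I_cm = (2/5)MR² = (2/5)(5.8)(0.53)² = 0.65169 kg m²; axis through the centre, so I = 0.65169 kg m².
Total I = 3.3368 + 0.58143 + 0.65169 = 4.5699 kg m².

4.57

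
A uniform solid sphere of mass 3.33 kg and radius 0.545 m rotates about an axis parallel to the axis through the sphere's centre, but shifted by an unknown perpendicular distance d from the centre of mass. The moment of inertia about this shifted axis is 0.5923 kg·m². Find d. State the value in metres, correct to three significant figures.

0.243

About the centre-of-mass axis, I_cm = (2/5)MR² = (2/5)(3.33)(0.545)² = 0.39564 kg·m².
Parallel axis theorem: I = I_cm + Md², so Md² = 0.5923 − 0.39564 = 0.19666 kg·m².
d = √(0.19666 / 3.33) = 0.24302 m.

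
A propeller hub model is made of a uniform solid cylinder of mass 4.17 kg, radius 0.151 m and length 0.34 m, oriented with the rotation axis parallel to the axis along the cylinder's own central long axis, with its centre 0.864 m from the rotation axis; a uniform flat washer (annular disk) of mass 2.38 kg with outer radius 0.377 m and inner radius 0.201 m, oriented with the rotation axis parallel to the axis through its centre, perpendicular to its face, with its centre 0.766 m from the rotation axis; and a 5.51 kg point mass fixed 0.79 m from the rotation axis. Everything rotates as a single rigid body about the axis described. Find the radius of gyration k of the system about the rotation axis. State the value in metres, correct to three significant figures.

Solid cylinder: I_cm = (1/2)MR² = (1/2)(4.17)(0.151)² = 0.04754 kg m^2; centre at d = 0.864 m, so the parallel axis theorem gives I = 0.04754 + (4.17)(0.864)² = 3.1604 kg m^2.
Annular disk: I_cm = (1/2)M(R²+r²) = (1/2)(2.38)[(0.377)² + (0.201)²] = 0.21721 kg m^2; centre at d = 0.766 m, so the parallel axis theorem gives I = 0.21721 + (2.38)(0.766)² = 1.6137 kg m^2.
Point mass: I_cm = 0; centre at d = 0.79 m, so the parallel axis theorem gives I = 0 + (5.51)(0.79)² = 3.4388 kg m^2.
Total I = 8.2129 kg m^2; total mass M = 12.06 kg.
k = √(I/M) = √(8.2129/12.06) = 0.82523 m.

0.825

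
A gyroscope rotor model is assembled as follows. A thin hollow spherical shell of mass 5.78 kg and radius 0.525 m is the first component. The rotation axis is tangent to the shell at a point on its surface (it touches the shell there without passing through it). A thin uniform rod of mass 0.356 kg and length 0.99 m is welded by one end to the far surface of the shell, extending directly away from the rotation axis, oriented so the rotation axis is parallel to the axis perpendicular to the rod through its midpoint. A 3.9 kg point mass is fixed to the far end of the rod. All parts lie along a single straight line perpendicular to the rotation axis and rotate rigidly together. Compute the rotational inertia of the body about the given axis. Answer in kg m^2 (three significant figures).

19.8

Spherical shell: I_cm = (2/3)MR² = (2/3)(5.78)(0.525)² = 1.0621 kg m^2; centre at d = 0.525 m, so the parallel axis theorem gives I = 1.0621 + (5.78)(0.525)² = 2.6552 kg m^2.
Thin rod: I_cm = (1/12)ML² = (1/12)(0.356)(0.99)² = 0.029076 kg m^2; centre at d = 0.525 + 0.525 + 0.495 = 1.545 m, so the parallel axis theorem gives I = 0.029076 + (0.356)(1.545)² = 0.87886 kg m^2.
Point mass: I_cm = 0; centre at d = 0.525 + 0.525 + 0.495 + 0.495 = 2.04 m, so the parallel axis theorem gives I = 0 + (3.9)(2.04)² = 16.23 kg m^2.
Total I = 2.6552 + 0.87886 + 16.23 = 19.764 kg m^2.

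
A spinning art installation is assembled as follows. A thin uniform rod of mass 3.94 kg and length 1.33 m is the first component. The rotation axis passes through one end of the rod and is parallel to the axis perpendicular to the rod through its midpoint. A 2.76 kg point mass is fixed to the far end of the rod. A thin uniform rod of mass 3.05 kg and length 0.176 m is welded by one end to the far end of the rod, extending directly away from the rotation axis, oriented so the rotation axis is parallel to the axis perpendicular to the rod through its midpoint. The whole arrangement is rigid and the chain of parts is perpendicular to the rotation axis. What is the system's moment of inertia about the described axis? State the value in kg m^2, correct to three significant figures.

13.3

Thin rod: I_cm = (1/12)ML² = (1/12)(3.94)(1.33)² = 0.58079 kg m^2; centre at d = 0.665 m, so the parallel axis theorem gives I = 0.58079 + (3.94)(0.665)² = 2.3232 kg m^2.
Point mass: I_cm = 0; centre at d = 0.665 + 0.665 = 1.33 m, so the parallel axis theorem gives I = 0 + (2.76)(1.33)² = 4.8822 kg m^2.
Thin rod: I_cm = (1/12)ML² = (1/12)(3.05)(0.176)² = 0.0078731 kg m^2; centre at d = 0.665 + 0.665 + 0.088 = 1.418 m, so the parallel axis theorem gives I = 0.0078731 + (3.05)(1.418)² = 6.1406 kg m^2.
Total I = 2.3232 + 4.8822 + 6.1406 = 13.346 kg m^2.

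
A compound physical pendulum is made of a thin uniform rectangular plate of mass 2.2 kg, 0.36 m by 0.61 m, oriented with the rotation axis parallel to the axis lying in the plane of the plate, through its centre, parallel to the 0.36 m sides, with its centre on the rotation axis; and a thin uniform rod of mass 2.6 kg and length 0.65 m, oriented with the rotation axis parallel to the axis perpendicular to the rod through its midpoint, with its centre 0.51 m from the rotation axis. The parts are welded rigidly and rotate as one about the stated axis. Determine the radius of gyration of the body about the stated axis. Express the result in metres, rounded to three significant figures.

0.417

Rectangular plate: I_cm = (1/12)Mb² = (1/12)(2.2)(0.61)² = 0.068218 kg m²; axis through the centre, so I = 0.068218 kg m².
Thin rod: I_cm = (1/12)ML² = (1/12)(2.6)(0.65)² = 0.091542 kg m²; centre at d = 0.51 m, so the parallel axis theorem gives I = 0.091542 + (2.6)(0.51)² = 0.7678 kg m².
Total I = 0.83602 kg m²; total mass M = 4.8 kg.
k = √(I/M) = √(0.83602/4.8) = 0.41734 m.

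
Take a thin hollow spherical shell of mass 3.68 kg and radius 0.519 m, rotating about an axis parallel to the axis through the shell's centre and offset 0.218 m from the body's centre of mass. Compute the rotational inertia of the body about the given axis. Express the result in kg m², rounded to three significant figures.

I_cm = (2/3)MR² = (2/3)(3.68)(0.519)² = 0.66083 kg m²; centre at d = 0.218 m, so the parallel axis theorem gives I = 0.66083 + (3.68)(0.218)² = 0.83572 kg m².

0.836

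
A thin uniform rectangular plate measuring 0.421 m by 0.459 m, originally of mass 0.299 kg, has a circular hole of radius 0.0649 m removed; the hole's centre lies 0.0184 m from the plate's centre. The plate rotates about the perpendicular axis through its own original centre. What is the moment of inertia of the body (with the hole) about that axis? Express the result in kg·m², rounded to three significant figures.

0.00962

Unpierced body about its centre: I₀ = (1/12)M(a²+b²) = (1/12)(0.299)[(0.421)² + (0.459)²] = 0.0096657 kg·m².
The removed disk has mass m = M·πr²/(ab) = (0.299)·π(0.0649)²/(0.421·0.459) = 0.020475 kg (same uniform areal density).
Its moment of inertia about the rotation axis (parallel-axis theorem): I_hole = (1/2)mr² + md² = (1/2)(0.020475)(0.0649)² + (0.020475)(0.0184)² = 5.0052e-05 kg·m².
Treating the hole as negative mass, I = I₀ − I_hole = 0.0096657 − 5.0052e-05 = 0.0096157 kg·m².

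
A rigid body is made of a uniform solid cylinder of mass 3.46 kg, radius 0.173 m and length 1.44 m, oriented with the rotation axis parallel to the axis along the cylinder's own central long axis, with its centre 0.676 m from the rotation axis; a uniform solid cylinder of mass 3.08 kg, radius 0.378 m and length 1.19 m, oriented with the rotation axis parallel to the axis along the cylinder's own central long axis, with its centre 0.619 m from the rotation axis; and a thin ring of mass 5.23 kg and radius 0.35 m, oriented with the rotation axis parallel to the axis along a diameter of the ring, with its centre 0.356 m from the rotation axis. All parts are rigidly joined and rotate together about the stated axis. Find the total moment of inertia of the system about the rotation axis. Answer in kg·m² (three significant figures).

Solid cylinder: I_cm = (1/2)MR² = (1/2)(3.46)(0.173)² = 0.051777 kg·m²; centre at d = 0.676 m, so I = I_cm + Md² gives I = 0.051777 + (3.46)(0.676)² = 1.6329 kg·m².
Solid cylinder: I_cm = (1/2)MR² = (1/2)(3.08)(0.378)² = 0.22004 kg·m²; centre at d = 0.619 m, so I = I_cm + Md² gives I = 0.22004 + (3.08)(0.619)² = 1.4002 kg·m².
Thin ring: I_cm = (1/2)MR² = (1/2)(5.23)(0.35)² = 0.32034 kg·m²; centre at d = 0.356 m, so I = I_cm + Md² gives I = 0.32034 + (5.23)(0.356)² = 0.98317 kg·m².
Total I = 1.6329 + 1.4002 + 0.98317 = 4.0163 kg·m².

4.02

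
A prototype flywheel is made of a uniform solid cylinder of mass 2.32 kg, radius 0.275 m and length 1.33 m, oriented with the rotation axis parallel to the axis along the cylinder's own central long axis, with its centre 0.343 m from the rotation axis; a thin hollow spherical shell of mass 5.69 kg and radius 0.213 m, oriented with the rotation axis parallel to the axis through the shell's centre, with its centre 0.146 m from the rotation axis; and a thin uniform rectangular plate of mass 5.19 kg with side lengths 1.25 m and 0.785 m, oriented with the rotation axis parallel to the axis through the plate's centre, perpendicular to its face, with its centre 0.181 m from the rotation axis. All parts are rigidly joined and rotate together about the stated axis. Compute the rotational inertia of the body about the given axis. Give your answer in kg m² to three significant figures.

1.77

Solid cylinder: I_cm = (1/2)MR² = (1/2)(2.32)(0.275)² = 0.087725 kg m²; centre at d = 0.343 m, so I = I_cm + Md² gives I = 0.087725 + (2.32)(0.343)² = 0.36067 kg m².
Spherical shell: I_cm = (2/3)MR² = (2/3)(5.69)(0.213)² = 0.1721 kg m²; centre at d = 0.146 m, so I = I_cm + Md² gives I = 0.1721 + (5.69)(0.146)² = 0.29339 kg m².
Rectangular plate: I_cm = (1/12)M(a²+b²) = (1/12)(5.19)[(1.25)² + (0.785)²] = 0.9423 kg m²; centre at d = 0.181 m, so I = I_cm + Md² gives I = 0.9423 + (5.19)(0.181)² = 1.1123 kg m².
Total I = 0.36067 + 0.29339 + 1.1123 = 1.7664 kg m².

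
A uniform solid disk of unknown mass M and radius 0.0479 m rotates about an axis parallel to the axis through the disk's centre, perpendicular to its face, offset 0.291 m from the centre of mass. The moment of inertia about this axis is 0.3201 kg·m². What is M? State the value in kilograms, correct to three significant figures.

3.73

I = I_cm + Md² = (1/2)MR² + Md² = M·[0.5·(0.0479)² + (0.291)²] = M·0.085828.
So M = 0.3201 / 0.085828 = 3.7295 kg.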